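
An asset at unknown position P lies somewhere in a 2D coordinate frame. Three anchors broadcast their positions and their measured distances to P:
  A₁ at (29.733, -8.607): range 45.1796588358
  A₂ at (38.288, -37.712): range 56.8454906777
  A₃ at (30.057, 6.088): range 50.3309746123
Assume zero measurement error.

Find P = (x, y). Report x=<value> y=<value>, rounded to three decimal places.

x=-14.657 y=-17.018

eq1: (x − 29.733)² + (y + 8.607)² = 45.1796588358²
eq2: (x − 38.288)² + (y + 37.712)² = 56.8454906777²
eq3: (x − 30.057)² + (y − 6.088)² = 50.3309746123²
eq1−eq2, eq1−eq3 (x²,y² cancel):
  17.110·x − 58.210·y = 739.825912
  0.648·x + 29.390·y = -509.650178
det = 17.110·29.390 − -58.210·0.648 = 540.582980
x = (739.825912·29.390 − -58.210·-509.650178) / 540.582980 = -14.656868
y = (17.110·-509.650178 − 739.825912·0.648) / 540.582980 = -17.017779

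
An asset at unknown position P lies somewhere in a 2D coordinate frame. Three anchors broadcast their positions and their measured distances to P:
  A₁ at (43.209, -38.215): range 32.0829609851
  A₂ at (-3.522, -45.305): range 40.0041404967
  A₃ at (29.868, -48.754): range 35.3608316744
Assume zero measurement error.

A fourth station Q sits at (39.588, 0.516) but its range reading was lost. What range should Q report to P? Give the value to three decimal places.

23.175

eq1: (x − 43.209)² + (y + 38.215)² = 32.0829609851²
eq2: (x + 3.522)² + (y + 45.305)² = 40.0041404967²
eq3: (x − 29.868)² + (y + 48.754)² = 35.3608316744²
eq2−eq3, eq2−eq1 (x²,y² cancel):
  66.780·x − 6.898·y = 1554.045271
  93.462·x + 14.180·y = 1833.471268
det = 66.780·14.180 − -6.898·93.462 = 1591.641276
x = (1554.045271·14.180 − -6.898·1833.471268) / 1591.641276 = 21.791120
y = (66.780·1833.471268 − 1554.045271·93.462) / 1591.641276 = -14.327957
|P − Q| = √((21.791120 − 39.588)² + (-14.327957 − 0.516)²) = 23.174814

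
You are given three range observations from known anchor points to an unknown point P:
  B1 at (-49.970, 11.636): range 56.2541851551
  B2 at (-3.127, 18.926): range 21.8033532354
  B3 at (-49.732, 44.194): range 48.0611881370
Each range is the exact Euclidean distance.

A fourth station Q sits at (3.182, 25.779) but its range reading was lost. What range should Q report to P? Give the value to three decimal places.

15.720

eq1: (x + 49.970)² + (y − 11.636)² = 56.2541851551²
eq2: (x + 3.127)² + (y − 18.926)² = 21.8033532354²
eq3: (x + 49.732)² + (y − 44.194)² = 48.0611881370²
eq2−eq3, eq2−eq1 (x²,y² cancel):
  -93.210·x + 50.536·y = 2223.918262
  -93.686·x − 14.580·y = -424.721344
det = -93.210·-14.580 − 50.536·-93.686 = 6093.517496
x = (2223.918262·-14.580 − 50.536·-424.721344) / 6093.517496 = -1.798799
y = (-93.210·-424.721344 − 2223.918262·-93.686) / 6093.517496 = 40.688860
|P − Q| = √((-1.798799 − 3.182)² + (40.688860 − 25.779)²) = 15.719806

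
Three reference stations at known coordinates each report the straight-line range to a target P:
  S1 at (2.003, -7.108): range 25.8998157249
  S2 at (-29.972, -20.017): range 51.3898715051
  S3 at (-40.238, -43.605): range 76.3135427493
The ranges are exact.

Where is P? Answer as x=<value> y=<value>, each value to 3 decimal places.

eq1: (x − 2.003)² + (y + 7.108)² = 25.8998157249²
eq2: (x + 29.972)² + (y + 20.017)² = 51.3898715051²
eq3: (x + 40.238)² + (y + 43.605)² = 76.3135427493²
eq3−eq2, eq3−eq1 (x²,y² cancel):
  20.532·x + 47.176·y = 961.346318
  84.482·x + 72.994·y = 1686.999356
det = 20.532·72.994 − 47.176·84.482 = -2486.810024
x = (961.346318·72.994 − 47.176·1686.999356) / -2486.810024 = 3.785319
y = (20.532·1686.999356 − 961.346318·84.482) / -2486.810024 = 18.730417

x=3.785 y=18.730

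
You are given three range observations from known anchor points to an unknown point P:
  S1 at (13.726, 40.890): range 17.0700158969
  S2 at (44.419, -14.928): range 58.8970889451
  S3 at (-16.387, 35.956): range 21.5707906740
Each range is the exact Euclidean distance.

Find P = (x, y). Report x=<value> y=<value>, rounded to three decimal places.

x=3.377 y=27.315

eq1: (x − 13.726)² + (y − 40.890)² = 17.0700158969²
eq2: (x − 44.419)² + (y + 14.928)² = 58.8970889451²
eq3: (x + 16.387)² + (y − 35.956)² = 21.5707906740²
eq1−eq2, eq1−eq3 (x²,y² cancel):
  61.386·x − 111.636·y = -2841.984074
  -60.226·x − 9.868·y = -472.941039
det = 61.386·-9.868 − -111.636·-60.226 = -7329.146784
x = (-2841.984074·-9.868 − -111.636·-472.941039) / -7329.146784 = 3.377275
y = (61.386·-472.941039 − -2841.984074·-60.226) / -7329.146784 = 27.314679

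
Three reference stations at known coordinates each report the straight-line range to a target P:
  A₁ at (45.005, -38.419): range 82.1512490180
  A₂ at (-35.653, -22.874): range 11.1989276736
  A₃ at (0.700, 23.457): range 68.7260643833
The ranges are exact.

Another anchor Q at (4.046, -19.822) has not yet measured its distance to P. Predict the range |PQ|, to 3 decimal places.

eq1: (x − 45.005)² + (y + 38.419)² = 82.1512490180²
eq2: (x + 35.653)² + (y + 22.874)² = 11.1989276736²
eq3: (x − 0.700)² + (y − 23.457)² = 68.7260643833²
eq2−eq1, eq2−eq3 (x²,y² cancel):
  161.316·x − 31.090·y = -4916.298433
  72.706·x + 92.662·y = -5841.491381
det = 161.316·92.662 − -31.090·72.706 = 17208.292732
x = (-4916.298433·92.662 − -31.090·-5841.491381) / 17208.292732 = -37.026684
y = (161.316·-5841.491381 − -4916.298433·72.706) / 17208.292732 = -33.988359
|P − Q| = √((-37.026684 − 4.046)² + (-33.988359 − -19.822)²) = 43.447107

43.447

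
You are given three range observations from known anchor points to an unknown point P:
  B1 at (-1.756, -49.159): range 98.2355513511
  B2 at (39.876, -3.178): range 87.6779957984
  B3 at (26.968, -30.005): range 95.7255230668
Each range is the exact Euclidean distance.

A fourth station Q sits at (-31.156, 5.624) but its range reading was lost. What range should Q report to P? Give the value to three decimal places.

38.027

eq1: (x + 1.756)² + (y + 49.159)² = 98.2355513511²
eq2: (x − 39.876)² + (y + 3.178)² = 87.6779957984²
eq3: (x − 26.968)² + (y + 30.005)² = 95.7255230668²
eq1−eq2, eq1−eq3 (x²,y² cancel):
  83.264·x + 91.962·y = 1143.296845
  57.448·x + 38.308·y = -305.269985
det = 83.264·38.308 − 91.962·57.448 = -2093.355664
x = (1143.296845·38.308 − 91.962·-305.269985) / -2093.355664 = -34.332749
y = (83.264·-305.269985 − 1143.296845·57.448) / -2093.355664 = 43.517745
|P − Q| = √((-34.332749 − -31.156)² + (43.517745 − 5.624)²) = 38.026670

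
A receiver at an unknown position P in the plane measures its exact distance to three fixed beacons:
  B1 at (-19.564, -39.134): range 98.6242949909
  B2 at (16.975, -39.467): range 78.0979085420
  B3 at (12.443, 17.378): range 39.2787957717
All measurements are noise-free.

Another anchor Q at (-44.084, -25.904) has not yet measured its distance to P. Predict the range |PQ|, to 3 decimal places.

eq1: (x + 19.564)² + (y + 39.134)² = 98.6242949909²
eq2: (x − 16.975)² + (y + 39.467)² = 78.0979085420²
eq3: (x − 12.443)² + (y − 17.378)² = 39.2787957717²
eq3−eq2, eq3−eq1 (x²,y² cancel):
  9.064·x − 113.690·y = -3167.487940
  -64.014·x − 113.024·y = -6726.530846
det = 9.064·-113.024 − -113.690·-64.014 = -8302.201196
x = (-3167.487940·-113.024 − -113.690·-6726.530846) / -8302.201196 = 48.991481
y = (9.064·-6726.530846 − -3167.487940·-64.014) / -8302.201196 = 31.766617
|P − Q| = √((48.991481 − -44.084)² + (31.766617 − -25.904)²) = 109.494042

109.494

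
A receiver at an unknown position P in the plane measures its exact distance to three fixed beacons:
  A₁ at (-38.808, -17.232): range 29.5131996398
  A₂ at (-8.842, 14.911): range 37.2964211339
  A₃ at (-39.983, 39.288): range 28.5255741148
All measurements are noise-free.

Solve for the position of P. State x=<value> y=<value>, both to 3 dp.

eq1: (x + 38.808)² + (y + 17.232)² = 29.5131996398²
eq2: (x + 8.842)² + (y − 14.911)² = 37.2964211339²
eq3: (x + 39.983)² + (y − 39.288)² = 28.5255741148²
eq2−eq1, eq2−eq3 (x²,y² cancel):
  -59.932·x − 64.286·y = 2022.477879
  -62.282·x + 48.754·y = 3418.982999
det = -59.932·48.754 − -64.286·-62.282 = -6925.785380
x = (2022.477879·48.754 − -64.286·3418.982999) / -6925.785380 = -45.972638
y = (-59.932·3418.982999 − 2022.477879·-62.282) / -6925.785380 = 11.398349

x=-45.973 y=11.398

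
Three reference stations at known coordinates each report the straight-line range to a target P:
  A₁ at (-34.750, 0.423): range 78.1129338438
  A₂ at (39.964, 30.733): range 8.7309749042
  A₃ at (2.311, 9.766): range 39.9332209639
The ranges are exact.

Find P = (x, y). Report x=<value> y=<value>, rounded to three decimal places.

x=40.321 y=22.009

eq1: (x + 34.750)² + (y − 0.423)² = 78.1129338438²
eq2: (x − 39.964)² + (y − 30.733)² = 8.7309749042²
eq3: (x − 2.311)² + (y − 9.766)² = 39.9332209639²
eq1−eq2, eq1−eq3 (x²,y² cancel):
  149.428·x + 60.620·y = 7359.297667
  74.122·x + 18.686·y = 3399.942345
det = 149.428·18.686 − 60.620·74.122 = -1701.064032
x = (7359.297667·18.686 − 60.620·3399.942345) / -1701.064032 = 40.321039
y = (149.428·3399.942345 − 7359.297667·74.122) / -1701.064032 = 22.009328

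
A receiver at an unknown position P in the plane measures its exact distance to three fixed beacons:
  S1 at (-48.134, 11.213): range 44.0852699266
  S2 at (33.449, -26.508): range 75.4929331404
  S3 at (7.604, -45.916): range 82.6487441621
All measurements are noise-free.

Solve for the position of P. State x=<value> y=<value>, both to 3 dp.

eq1: (x + 48.134)² + (y − 11.213)² = 44.0852699266²
eq2: (x − 33.449)² + (y + 26.508)² = 75.4929331404²
eq3: (x − 7.604)² + (y + 45.916)² = 82.6487441621²
eq3−eq1, eq3−eq2 (x²,y² cancel):
  -111.476·x + 114.258·y = 5163.817340
  51.690·x + 38.816·y = 787.041750
det = -111.476·38.816 − 114.258·51.690 = -10233.048436
x = (5163.817340·38.816 − 114.258·787.041750) / -10233.048436 = -10.799609
y = (-111.476·787.041750 − 5163.817340·51.690) / -10233.048436 = 34.657706

x=-10.800 y=34.658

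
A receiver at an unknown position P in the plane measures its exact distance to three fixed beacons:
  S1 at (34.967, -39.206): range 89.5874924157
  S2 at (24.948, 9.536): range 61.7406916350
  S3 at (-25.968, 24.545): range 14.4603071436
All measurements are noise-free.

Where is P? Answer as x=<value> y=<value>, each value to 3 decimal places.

eq1: (x − 34.967)² + (y + 39.206)² = 89.5874924157²
eq2: (x − 24.948)² + (y − 9.536)² = 61.7406916350²
eq3: (x + 25.968)² + (y − 24.545)² = 14.4603071436²
eq2−eq3, eq2−eq1 (x²,y² cancel):
  -101.832·x + 30.018·y = 4166.268570
  20.038·x − 97.484·y = -2167.542269
det = -101.832·-97.484 − 30.018·20.038 = 9325.490004
x = (4166.268570·-97.484 − 30.018·-2167.542269) / 9325.490004 = -36.574940
y = (-101.832·-2167.542269 − 4166.268570·20.038) / 9325.490004 = 14.716811

x=-36.575 y=14.717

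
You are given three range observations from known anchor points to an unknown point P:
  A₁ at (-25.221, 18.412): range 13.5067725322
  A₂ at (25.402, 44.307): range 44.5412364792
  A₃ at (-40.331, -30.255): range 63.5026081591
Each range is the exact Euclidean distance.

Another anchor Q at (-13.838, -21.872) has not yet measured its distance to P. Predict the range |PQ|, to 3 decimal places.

eq1: (x + 25.221)² + (y − 18.412)² = 13.5067725322²
eq2: (x − 25.402)² + (y − 44.307)² = 44.5412364792²
eq3: (x + 40.331)² + (y + 30.255)² = 63.5026081591²
eq3−eq2, eq3−eq1 (x²,y² cancel):
  131.466·x + 149.124·y = 2115.076763
  30.220·x + 97.334·y = 2283.294338
det = 131.466·97.334 − 149.124·30.220 = 8289.584364
x = (2115.076763·97.334 − 149.124·2283.294338) / 8289.584364 = -16.240272
y = (131.466·2283.294338 − 2115.076763·30.220) / 8289.584364 = 28.500579
|P − Q| = √((-16.240272 − -13.838)² + (28.500579 − -21.872)²) = 50.429829

50.430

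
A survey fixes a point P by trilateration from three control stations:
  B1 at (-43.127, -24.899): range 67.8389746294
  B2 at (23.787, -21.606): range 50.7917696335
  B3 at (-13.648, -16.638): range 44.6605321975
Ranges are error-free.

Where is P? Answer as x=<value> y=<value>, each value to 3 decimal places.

x=3.078 y=24.772

eq1: (x + 43.127)² + (y + 24.899)² = 67.8389746294²
eq2: (x − 23.787)² + (y + 21.606)² = 50.7917696335²
eq3: (x + 13.648)² + (y + 16.638)² = 44.6605321975²
eq1−eq2, eq1−eq3 (x²,y² cancel):
  133.828·x + 6.586·y = 575.064891
  58.958·x + 16.522·y = 590.755961
det = 133.828·16.522 − 6.586·58.958 = 1822.808828
x = (575.064891·16.522 − 6.586·590.755961) / 1822.808828 = 3.077944
y = (133.828·590.755961 − 575.064891·58.958) / 1822.808828 = 24.772215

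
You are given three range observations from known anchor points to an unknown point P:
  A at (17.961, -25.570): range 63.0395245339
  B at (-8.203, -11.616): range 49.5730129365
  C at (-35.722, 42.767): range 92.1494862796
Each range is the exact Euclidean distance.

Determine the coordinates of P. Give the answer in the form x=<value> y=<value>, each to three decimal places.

x=-40.458 y=-49.261

eq1: (x − 17.961)² + (y + 25.570)² = 63.0395245339²
eq2: (x + 8.203)² + (y + 11.616)² = 49.5730129365²
eq3: (x + 35.722)² + (y − 42.767)² = 92.1494862796²
eq3−eq1, eq3−eq2 (x²,y² cancel):
  107.366·x − 136.674·y = 2388.891016
  55.038·x − 108.766·y = 3131.187302
det = 107.366·-108.766 − -136.674·55.038 = -4155.506744
x = (2388.891016·-108.766 − -136.674·3131.187302) / -4155.506744 = -40.457586
y = (107.366·3131.187302 − 2388.891016·55.038) / -4155.506744 = -49.260724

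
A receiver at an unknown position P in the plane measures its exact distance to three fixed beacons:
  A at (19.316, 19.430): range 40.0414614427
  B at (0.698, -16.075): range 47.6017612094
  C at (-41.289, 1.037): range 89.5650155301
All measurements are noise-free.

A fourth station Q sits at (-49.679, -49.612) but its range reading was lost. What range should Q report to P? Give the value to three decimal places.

105.629

eq1: (x − 19.316)² + (y − 19.430)² = 40.0414614427²
eq2: (x − 0.698)² + (y + 16.075)² = 47.6017612094²
eq3: (x + 41.289)² + (y − 1.037)² = 89.5650155301²
eq1−eq3, eq1−eq2 (x²,y² cancel):
  -121.210·x − 36.786·y = -5463.349238
  -37.236·x − 71.010·y = -1154.348963
det = -121.210·-71.010 − -36.786·-37.236 = 7237.358604
x = (-5463.349238·-71.010 − -36.786·-1154.348963) / 7237.358604 = 47.736829
y = (-121.210·-1154.348963 − -5463.349238·-37.236) / 7237.358604 = -8.775941
|P − Q| = √((47.736829 − -49.679)² + (-8.775941 − -49.612)²) = 105.628724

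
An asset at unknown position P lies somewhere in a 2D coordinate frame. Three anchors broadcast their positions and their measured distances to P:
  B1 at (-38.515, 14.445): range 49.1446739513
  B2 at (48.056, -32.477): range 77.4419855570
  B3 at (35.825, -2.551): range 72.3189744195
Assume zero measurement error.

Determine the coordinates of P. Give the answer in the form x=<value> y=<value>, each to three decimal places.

eq1: (x + 38.515)² + (y − 14.445)² = 49.1446739513²
eq2: (x − 48.056)² + (y + 32.477)² = 77.4419855570²
eq3: (x − 35.825)² + (y + 2.551)² = 72.3189744195²
eq1−eq2, eq1−eq3 (x²,y² cancel):
  173.142·x − 93.844·y = -1909.990734
  148.680·x − 33.992·y = -3216.960107
det = 173.142·-33.992 − -93.844·148.680 = 8067.283056
x = (-1909.990734·-33.992 − -93.844·-3216.960107) / 8067.283056 = -29.373954
y = (173.142·-3216.960107 − -1909.990734·148.680) / 8067.283056 = -33.842061

x=-29.374 y=-33.842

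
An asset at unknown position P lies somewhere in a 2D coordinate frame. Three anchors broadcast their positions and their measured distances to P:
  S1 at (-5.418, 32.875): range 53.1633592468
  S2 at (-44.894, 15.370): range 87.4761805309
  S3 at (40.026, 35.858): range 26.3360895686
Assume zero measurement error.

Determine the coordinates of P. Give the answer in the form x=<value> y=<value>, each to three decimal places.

x=42.394 y=9.629

eq1: (x + 5.418)² + (y − 32.875)² = 53.1633592468²
eq2: (x + 44.894)² + (y − 15.370)² = 87.4761805309²
eq3: (x − 40.026)² + (y − 35.858)² = 26.3360895686²
eq1−eq2, eq1−eq3 (x²,y² cancel):
  -78.952·x − 35.010·y = -3684.151607
  90.888·x + 5.966·y = 3910.509644
det = -78.952·5.966 − -35.010·90.888 = 2710.961248
x = (-3684.151607·5.966 − -35.010·3910.509644) / 2710.961248 = 42.393558
y = (-78.952·3910.509644 − -3684.151607·90.888) / 2710.961248 = 9.628546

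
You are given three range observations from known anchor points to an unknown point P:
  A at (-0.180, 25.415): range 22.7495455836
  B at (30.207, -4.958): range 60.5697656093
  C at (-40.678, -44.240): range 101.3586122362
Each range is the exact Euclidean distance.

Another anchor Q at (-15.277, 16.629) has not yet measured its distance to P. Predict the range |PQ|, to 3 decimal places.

eq1: (x + 0.180)² + (y − 25.415)² = 22.7495455836²
eq2: (x − 30.207)² + (y + 4.958)² = 60.5697656093²
eq3: (x + 40.678)² + (y + 44.240)² = 101.3586122362²
eq3−eq1, eq3−eq2 (x²,y² cancel):
  80.996·x + 139.310·y = 6790.103791
  141.770·x + 78.564·y = 3930.039097
det = 80.996·78.564 − 139.310·141.770 = -13386.608956
x = (6790.103791·78.564 − 139.310·3930.039097) / -13386.608956 = 1.048513
y = (80.996·3930.039097 − 6790.103791·141.770) / -13386.608956 = 48.131351
|P − Q| = √((1.048513 − -15.277)² + (48.131351 − 16.629)²) = 35.481269

35.481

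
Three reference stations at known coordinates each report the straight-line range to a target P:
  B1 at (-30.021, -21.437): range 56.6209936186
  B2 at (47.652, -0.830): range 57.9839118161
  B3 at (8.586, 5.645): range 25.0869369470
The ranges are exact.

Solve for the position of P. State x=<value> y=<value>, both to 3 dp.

eq1: (x + 30.021)² + (y + 21.437)² = 56.6209936186²
eq2: (x − 47.652)² + (y + 0.830)² = 57.9839118161²
eq3: (x − 8.586)² + (y − 5.645)² = 25.0869369470²
eq1−eq3, eq1−eq2 (x²,y² cancel):
  77.214·x + 54.164·y = 1321.362524
  155.346·x + 41.214·y = 754.399483
det = 77.214·41.214 − 54.164·155.346 = -5231.862948
x = (1321.362524·41.214 − 54.164·754.399483) / -5231.862948 = -2.598948
y = (77.214·754.399483 − 1321.362524·155.346) / -5231.862948 = 28.100541

x=-2.599 y=28.101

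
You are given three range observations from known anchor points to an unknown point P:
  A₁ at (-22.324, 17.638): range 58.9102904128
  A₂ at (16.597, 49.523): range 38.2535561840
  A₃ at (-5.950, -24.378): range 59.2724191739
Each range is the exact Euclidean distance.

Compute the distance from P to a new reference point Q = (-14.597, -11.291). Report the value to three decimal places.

58.432

eq1: (x + 22.324)² + (y − 17.638)² = 58.9102904128²
eq2: (x − 16.597)² + (y − 49.523)² = 38.2535561840²
eq3: (x + 5.950)² + (y + 24.378)² = 59.2724191739²
eq2−eq3, eq2−eq1 (x²,y² cancel):
  -45.094·x − 147.802·y = -4148.183668
  -77.842·x − 63.770·y = -3925.615674
det = -45.094·-63.770 − -147.802·-77.842 = -8629.558904
x = (-4148.183668·-63.770 − -147.802·-3925.615674) / -8629.558904 = 36.581728
y = (-45.094·-3925.615674 − -4148.183668·-77.842) / -8629.558904 = 16.904827
|P − Q| = √((36.581728 − -14.597)² + (16.904827 − -11.291)²) = 58.431728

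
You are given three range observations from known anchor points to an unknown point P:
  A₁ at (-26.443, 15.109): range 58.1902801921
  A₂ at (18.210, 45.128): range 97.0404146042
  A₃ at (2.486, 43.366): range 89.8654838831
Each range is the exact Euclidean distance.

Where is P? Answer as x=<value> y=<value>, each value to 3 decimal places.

x=-22.524 y=-42.949

eq1: (x + 26.443)² + (y − 15.109)² = 58.1902801921²
eq2: (x − 18.210)² + (y − 45.128)² = 97.0404146042²
eq3: (x − 2.486)² + (y − 43.366)² = 89.8654838831²
eq1−eq2, eq1−eq3 (x²,y² cancel):
  89.306·x + 60.038·y = -4590.107004
  57.858·x + 56.514·y = -3730.420463
det = 89.306·56.514 − 60.038·57.858 = 1573.360680
x = (-4590.107004·56.514 − 60.038·-3730.420463) / 1573.360680 = -22.523967
y = (89.306·-3730.420463 − -4590.107004·57.858) / 1573.360680 = -42.949160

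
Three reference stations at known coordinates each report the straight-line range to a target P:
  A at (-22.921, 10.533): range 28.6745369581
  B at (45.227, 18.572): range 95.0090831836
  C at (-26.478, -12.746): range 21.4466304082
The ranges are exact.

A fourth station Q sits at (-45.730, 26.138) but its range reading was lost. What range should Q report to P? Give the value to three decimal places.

eq1: (x + 22.921)² + (y − 10.533)² = 28.6745369581²
eq2: (x − 45.227)² + (y − 18.572)² = 95.0090831836²
eq3: (x + 26.478)² + (y + 12.746)² = 21.4466304082²
eq2−eq3, eq2−eq1 (x²,y² cancel):
  -143.410·x − 62.636·y = 7039.912219
  -136.296·x − 16.078·y = 6450.412435
det = -143.410·-16.078 − -62.636·-136.296 = -6231.290276
x = (7039.912219·-16.078 − -62.636·6450.412435) / -6231.290276 = -46.674174
y = (-143.410·6450.412435 − 7039.912219·-136.296) / -6231.290276 = -5.529871
|P − Q| = √((-46.674174 − -45.730)² + (-5.529871 − 26.138)²) = 31.681943

31.682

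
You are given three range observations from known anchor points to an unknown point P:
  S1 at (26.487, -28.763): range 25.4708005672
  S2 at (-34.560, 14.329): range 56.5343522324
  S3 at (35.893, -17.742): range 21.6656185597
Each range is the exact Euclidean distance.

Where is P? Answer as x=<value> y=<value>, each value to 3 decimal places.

eq1: (x − 26.487)² + (y + 28.763)² = 25.4708005672²
eq2: (x + 34.560)² + (y − 14.329)² = 56.5343522324²
eq3: (x − 35.893)² + (y + 17.742)² = 21.6656185597²
eq1−eq2, eq1−eq3 (x²,y² cancel):
  -122.094·x + 86.184·y = -2676.528798
  18.812·x + 22.042·y = 253.577329
det = -122.094·22.042 − 86.184·18.812 = -4312.489356
x = (-2676.528798·22.042 − 86.184·253.577329) / -4312.489356 = 18.747955
y = (-122.094·253.577329 − -2676.528798·18.812) / -4312.489356 = -4.496380

x=18.748 y=-4.496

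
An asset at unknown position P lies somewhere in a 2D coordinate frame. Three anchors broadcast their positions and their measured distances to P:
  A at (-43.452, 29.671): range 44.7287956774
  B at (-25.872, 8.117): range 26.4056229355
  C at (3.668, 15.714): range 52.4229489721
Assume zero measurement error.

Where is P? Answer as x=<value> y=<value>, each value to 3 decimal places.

x=-38.938 y=-14.829

eq1: (x + 43.452)² + (y − 29.671)² = 44.7287956774²
eq2: (x + 25.872)² + (y − 8.117)² = 26.4056229355²
eq3: (x − 3.668)² + (y − 15.714)² = 52.4229489721²
eq1−eq2, eq1−eq3 (x²,y² cancel):
  35.160·x − 43.108·y = -729.790232
  94.240·x − 27.914·y = -3255.560941
det = 35.160·-27.914 − -43.108·94.240 = 3081.041680
x = (-729.790232·-27.914 − -43.108·-3255.560941) / 3081.041680 = -38.937921
y = (35.160·-3255.560941 − -729.790232·94.240) / 3081.041680 = -14.829430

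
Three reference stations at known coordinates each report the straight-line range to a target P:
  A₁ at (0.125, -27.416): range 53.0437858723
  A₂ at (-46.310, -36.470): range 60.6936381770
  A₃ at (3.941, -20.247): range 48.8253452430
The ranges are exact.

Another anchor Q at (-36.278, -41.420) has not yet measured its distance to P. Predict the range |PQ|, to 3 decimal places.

62.578

eq1: (x − 0.125)² + (y + 27.416)² = 53.0437858723²
eq2: (x + 46.310)² + (y + 36.470)² = 60.6936381770²
eq3: (x − 3.941)² + (y + 20.247)² = 48.8253452430²
eq3−eq2, eq3−eq1 (x²,y² cancel):
  -100.502·x − 32.446·y = 1749.401133
  -7.632·x − 14.338·y = -103.548691
det = -100.502·-14.338 − -32.446·-7.632 = 1193.369804
x = (1749.401133·-14.338 − -32.446·-103.548691) / 1193.369804 = -23.833898
y = (-100.502·-103.548691 − 1749.401133·-7.632) / 1193.369804 = 19.908565
|P − Q| = √((-23.833898 − -36.278)² + (19.908565 − -41.420)²) = 62.578339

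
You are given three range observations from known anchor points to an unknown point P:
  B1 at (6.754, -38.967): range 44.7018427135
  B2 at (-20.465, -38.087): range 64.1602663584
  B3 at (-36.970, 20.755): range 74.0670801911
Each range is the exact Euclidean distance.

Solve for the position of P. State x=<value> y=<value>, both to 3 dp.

eq1: (x − 6.754)² + (y + 38.967)² = 44.7018427135²
eq2: (x + 20.465)² + (y + 38.087)² = 64.1602663584²
eq3: (x + 36.970)² + (y − 20.755)² = 74.0670801911²
eq1−eq3, eq1−eq2 (x²,y² cancel):
  -87.448·x + 119.444·y = -3254.170306
  -54.438·x + 1.760·y = -1812.892848
det = -87.448·1.760 − 119.444·-54.438 = 6348.383992
x = (-3254.170306·1.760 − 119.444·-1812.892848) / 6348.383992 = 33.207165
y = (-87.448·-1812.892848 − -3254.170306·-54.438) / 6348.383992 = -2.932505

x=33.207 y=-2.933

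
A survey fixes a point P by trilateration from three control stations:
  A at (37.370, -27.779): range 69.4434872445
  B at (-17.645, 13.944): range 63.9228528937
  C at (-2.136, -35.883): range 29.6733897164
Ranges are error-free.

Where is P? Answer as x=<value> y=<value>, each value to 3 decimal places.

x=-28.749 y=-49.007

eq1: (x − 37.370)² + (y + 27.779)² = 69.4434872445²
eq2: (x + 17.645)² + (y − 13.944)² = 63.9228528937²
eq3: (x + 2.136)² + (y + 35.883)² = 29.6733897164²
eq2−eq1, eq2−eq3 (x²,y² cancel):
  110.030·x − 83.446·y = 926.141781
  31.018·x − 99.654·y = 3991.992089
det = 110.030·-99.654 − -83.446·31.018 = -8376.601592
x = (926.141781·-99.654 − -83.446·3991.992089) / -8376.601592 = -28.749372
y = (110.030·3991.992089 − 926.141781·31.018) / -8376.601592 = -49.006965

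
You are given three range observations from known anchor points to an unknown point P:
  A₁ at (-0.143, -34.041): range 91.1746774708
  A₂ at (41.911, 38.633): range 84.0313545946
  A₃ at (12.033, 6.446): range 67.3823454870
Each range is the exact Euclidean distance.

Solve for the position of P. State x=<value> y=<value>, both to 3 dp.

x=-41.691 y=47.117

eq1: (x + 0.143)² + (y + 34.041)² = 91.1746774708²
eq2: (x − 41.911)² + (y − 38.633)² = 84.0313545946²
eq3: (x − 12.033)² + (y − 6.446)² = 67.3823454870²
eq3−eq1, eq3−eq2 (x²,y² cancel):
  -24.352·x − 80.974·y = -2799.975204
  59.756·x + 64.374·y = 541.808533
det = -24.352·64.374 − -80.974·59.756 = 3271.046696
x = (-2799.975204·64.374 − -80.974·541.808533) / 3271.046696 = -41.690997
y = (-24.352·541.808533 − -2799.975204·59.756) / 3271.046696 = 47.116783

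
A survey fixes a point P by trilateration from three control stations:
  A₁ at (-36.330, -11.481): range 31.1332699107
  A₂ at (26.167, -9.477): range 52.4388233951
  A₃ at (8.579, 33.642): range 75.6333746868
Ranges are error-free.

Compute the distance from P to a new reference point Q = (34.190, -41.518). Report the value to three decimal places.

eq1: (x + 36.330)² + (y + 11.481)² = 31.1332699107²
eq2: (x − 26.167)² + (y + 9.477)² = 52.4388233951²
eq3: (x − 8.579)² + (y − 33.642)² = 75.6333746868²
eq2−eq3, eq2−eq1 (x²,y² cancel):
  -35.176·x + 86.238·y = -2539.719180
  -124.994·x − 4.008·y = 2457.706547
det = -35.176·-4.008 − 86.238·-124.994 = 10920.217980
x = (-2539.719180·-4.008 − 86.238·2457.706547) / 10920.217980 = -18.476600
y = (-35.176·2457.706547 − -2539.719180·-124.994) / 10920.217980 = -36.986619
|P − Q| = √((-18.476600 − 34.190)² + (-36.986619 − -41.518)²) = 52.861179

52.861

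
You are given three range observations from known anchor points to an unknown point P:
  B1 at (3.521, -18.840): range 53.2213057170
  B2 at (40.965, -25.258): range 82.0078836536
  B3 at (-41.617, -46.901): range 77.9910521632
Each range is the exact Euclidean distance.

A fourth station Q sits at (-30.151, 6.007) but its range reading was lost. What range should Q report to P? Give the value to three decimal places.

eq1: (x − 3.521)² + (y + 18.840)² = 53.2213057170²
eq2: (x − 40.965)² + (y + 25.258)² = 82.0078836536²
eq3: (x + 41.617)² + (y + 46.901)² = 77.9910521632²
eq1−eq3, eq1−eq2 (x²,y² cancel):
  -90.276·x − 56.122·y = 314.238614
  74.888·x − 12.836·y = -1944.030851
det = -90.276·-12.836 − -56.122·74.888 = 5361.647072
x = (314.238614·-12.836 − -56.122·-1944.030851) / 5361.647072 = -21.101066
y = (-90.276·-1944.030851 − 314.238614·74.888) / 5361.647072 = 28.343273
|P − Q| = √((-21.101066 − -30.151)² + (28.343273 − 6.007)²) = 24.100009

24.100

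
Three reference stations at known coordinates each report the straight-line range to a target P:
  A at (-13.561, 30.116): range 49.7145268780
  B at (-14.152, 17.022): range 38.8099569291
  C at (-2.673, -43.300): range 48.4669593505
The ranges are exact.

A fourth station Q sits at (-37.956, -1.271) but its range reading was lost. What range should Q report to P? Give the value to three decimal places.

eq1: (x + 13.561)² + (y − 30.116)² = 49.7145268780²
eq2: (x + 14.152)² + (y − 17.022)² = 38.8099569291²
eq3: (x + 2.673)² + (y + 43.300)² = 48.4669593505²
eq3−eq2, eq3−eq1 (x²,y² cancel):
  -22.958·x + 120.644·y = -549.173949
  -21.776·x + 146.832·y = -913.648786
det = -22.958·146.832 − 120.644·-21.776 = -743.825312
x = (-549.173949·146.832 − 120.644·-913.648786) / -743.825312 = -39.780758
y = (-22.958·-913.648786 − -549.173949·-21.776) / -743.825312 = -12.122116
|P − Q| = √((-39.780758 − -37.956)² + (-12.122116 − -1.271)²) = 11.003475

11.003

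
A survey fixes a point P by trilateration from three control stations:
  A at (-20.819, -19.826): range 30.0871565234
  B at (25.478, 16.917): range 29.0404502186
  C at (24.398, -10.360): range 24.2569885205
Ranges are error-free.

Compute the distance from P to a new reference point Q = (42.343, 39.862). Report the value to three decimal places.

eq1: (x + 20.819)² + (y + 19.826)² = 30.0871565234²
eq2: (x − 25.478)² + (y − 16.917)² = 29.0404502186²
eq3: (x − 24.398)² + (y + 10.360)² = 24.2569885205²
eq1−eq3, eq1−eq2 (x²,y² cancel):
  90.434·x + 18.932·y = 192.926463
  92.594·x + 73.486·y = 170.701575
det = 90.434·73.486 − 18.932·92.594 = 4892.643316
x = (192.926463·73.486 − 18.932·170.701575) / 4892.643316 = 2.237169
y = (90.434·170.701575 − 192.926463·92.594) / 4892.643316 = -0.495970
|P − Q| = √((2.237169 − 42.343)² + (-0.495970 − 39.862)²) = 56.896779

56.897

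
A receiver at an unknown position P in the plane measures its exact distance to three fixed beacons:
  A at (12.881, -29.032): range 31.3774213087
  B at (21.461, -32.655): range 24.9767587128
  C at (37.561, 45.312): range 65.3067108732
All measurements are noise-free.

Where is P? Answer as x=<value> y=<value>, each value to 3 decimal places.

eq1: (x − 12.881)² + (y + 29.032)² = 31.3774213087²
eq2: (x − 21.461)² + (y + 32.655)² = 24.9767587128²
eq3: (x − 37.561)² + (y − 45.312)² = 65.3067108732²
eq1−eq3, eq1−eq2 (x²,y² cancel):
  49.360·x + 148.688·y = -825.195037
  17.160·x − 7.246·y = 878.850453
det = 49.360·-7.246 − 148.688·17.160 = -2909.148640
x = (-825.195037·-7.246 − 148.688·878.850453) / -2909.148640 = 42.863108
y = (49.360·878.850453 − -825.195037·17.160) / -2909.148640 = -19.779122

x=42.863 y=-19.779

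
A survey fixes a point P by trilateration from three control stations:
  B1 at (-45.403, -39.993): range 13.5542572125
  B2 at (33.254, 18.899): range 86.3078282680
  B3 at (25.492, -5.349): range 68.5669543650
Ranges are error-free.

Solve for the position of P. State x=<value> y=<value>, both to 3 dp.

eq1: (x + 45.403)² + (y + 39.993)² = 13.5542572125²
eq2: (x − 33.254)² + (y − 18.899)² = 86.3078282680²
eq3: (x − 25.492)² + (y + 5.349)² = 68.5669543650²
eq3−eq1, eq3−eq2 (x²,y² cancel):
  -141.790·x − 69.288·y = 7500.127935
  15.524·x + 48.496·y = -1963.067137
det = -141.790·48.496 − -69.288·15.524 = -5800.620928
x = (7500.127935·48.496 − -69.288·-1963.067137) / -5800.620928 = -39.256006
y = (-141.790·-1963.067137 − 7500.127935·15.524) / -5800.620928 = -27.912754

x=-39.256 y=-27.913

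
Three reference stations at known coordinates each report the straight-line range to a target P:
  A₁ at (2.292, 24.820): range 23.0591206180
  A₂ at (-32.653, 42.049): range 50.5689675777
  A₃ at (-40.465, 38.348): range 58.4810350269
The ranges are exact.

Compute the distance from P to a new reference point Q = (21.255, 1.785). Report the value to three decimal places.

40.134

eq1: (x − 2.292)² + (y − 24.820)² = 23.0591206180²
eq2: (x + 32.653)² + (y − 42.049)² = 50.5689675777²
eq3: (x + 40.465)² + (y − 38.348)² = 58.4810350269²
eq1−eq2, eq1−eq3 (x²,y² cancel):
  -69.890·x + 34.458·y = 187.553708
  -85.514·x + 27.056·y = -401.608749
det = -69.890·27.056 − 34.458·-85.514 = 1055.697572
x = (187.553708·27.056 − 34.458·-401.608749) / 1055.697572 = 17.915251
y = (-69.890·-401.608749 − 187.553708·-85.514) / 1055.697572 = 41.779866
|P − Q| = √((17.915251 − 21.255)² + (41.779866 − 1.785)²) = 40.134066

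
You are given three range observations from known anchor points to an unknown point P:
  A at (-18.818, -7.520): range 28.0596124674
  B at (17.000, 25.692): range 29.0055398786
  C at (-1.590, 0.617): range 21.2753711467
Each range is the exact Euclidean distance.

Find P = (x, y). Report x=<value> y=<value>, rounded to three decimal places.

x=-11.342 y=19.525

eq1: (x + 18.818)² + (y + 7.520)² = 28.0596124674²
eq2: (x − 17.000)² + (y − 25.692)² = 29.0055398786²
eq3: (x + 1.590)² + (y − 0.617)² = 21.2753711467²
eq1−eq2, eq1−eq3 (x²,y² cancel):
  71.636·x + 66.424·y = 484.431848
  34.456·x + 16.274·y = -73.058301
det = 71.636·16.274 − 66.424·34.456 = -1122.901080
x = (484.431848·16.274 − 66.424·-73.058301) / -1122.901080 = -11.342467
y = (71.636·-73.058301 − 484.431848·34.456) / -1122.901080 = 19.525485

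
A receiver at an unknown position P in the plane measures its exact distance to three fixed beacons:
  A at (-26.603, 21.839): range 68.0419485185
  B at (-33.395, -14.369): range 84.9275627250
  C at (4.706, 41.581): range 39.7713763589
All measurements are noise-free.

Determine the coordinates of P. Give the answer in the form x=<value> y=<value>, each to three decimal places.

eq1: (x + 26.603)² + (y − 21.839)² = 68.0419485185²
eq2: (x + 33.395)² + (y + 14.369)² = 84.9275627250²
eq3: (x − 4.706)² + (y − 41.581)² = 39.7713763589²
eq3−eq1, eq3−eq2 (x²,y² cancel):
  -62.618·x − 39.484·y = -3614.408848
  -76.202·x − 111.900·y = -6060.360344
det = -62.618·-111.900 − -39.484·-76.202 = 3998.194432
x = (-3614.408848·-111.900 − -39.484·-6060.360344) / 3998.194432 = 41.309918
y = (-62.618·-6060.360344 − -3614.408848·-76.202) / 3998.194432 = 26.027364

x=41.310 y=26.027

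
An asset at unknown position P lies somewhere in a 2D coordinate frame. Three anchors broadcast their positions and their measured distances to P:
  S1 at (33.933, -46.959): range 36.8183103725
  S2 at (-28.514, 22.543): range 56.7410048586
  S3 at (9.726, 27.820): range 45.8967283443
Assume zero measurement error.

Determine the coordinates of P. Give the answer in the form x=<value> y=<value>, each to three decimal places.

x=11.126 y=-18.055

eq1: (x − 33.933)² + (y + 46.959)² = 36.8183103725²
eq2: (x + 28.514)² + (y − 22.543)² = 56.7410048586²
eq3: (x − 9.726)² + (y − 27.820)² = 45.8967283443²
eq3−eq1, eq3−eq2 (x²,y² cancel):
  48.414·x − 149.558·y = 3238.970388
  -76.480·x − 10.554·y = -660.344391
det = 48.414·-10.554 − -149.558·-76.480 = -11949.157196
x = (3238.970388·-10.554 − -149.558·-660.344391) / -11949.157196 = 11.125796
y = (48.414·-660.344391 − 3238.970388·-76.480) / -11949.157196 = -18.055377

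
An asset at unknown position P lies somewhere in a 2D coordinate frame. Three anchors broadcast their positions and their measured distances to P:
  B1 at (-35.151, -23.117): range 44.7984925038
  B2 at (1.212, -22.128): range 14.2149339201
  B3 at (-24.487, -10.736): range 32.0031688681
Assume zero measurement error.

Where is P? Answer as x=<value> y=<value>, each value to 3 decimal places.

x=7.487 y=-9.373

eq1: (x + 35.151)² + (y + 23.117)² = 44.7984925038²
eq2: (x − 1.212)² + (y + 22.128)² = 14.2149339201²
eq3: (x + 24.487)² + (y + 10.736)² = 32.0031688681²
eq1−eq2, eq1−eq3 (x²,y² cancel):
  72.726·x + 1.978·y = 525.969422
  21.328·x + 24.762·y = -72.411512
det = 72.726·24.762 − 1.978·21.328 = 1758.654428
x = (525.969422·24.762 − 1.978·-72.411512) / 1758.654428 = 7.487136
y = (72.726·-72.411512 − 525.969422·21.328) / 1758.654428 = -9.373118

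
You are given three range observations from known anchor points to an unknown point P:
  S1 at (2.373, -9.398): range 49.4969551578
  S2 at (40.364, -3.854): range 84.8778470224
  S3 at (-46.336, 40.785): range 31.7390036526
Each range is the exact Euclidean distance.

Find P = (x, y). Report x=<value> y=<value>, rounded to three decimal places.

x=-43.508 y=9.172

eq1: (x − 2.373)² + (y + 9.398)² = 49.4969551578²
eq2: (x − 40.364)² + (y + 3.854)² = 84.8778470224²
eq3: (x + 46.336)² + (y − 40.785)² = 31.7390036526²
eq1−eq3, eq1−eq2 (x²,y² cancel):
  -97.418·x + 100.366·y = 5159.071805
  75.982·x + 11.088·y = -3204.148066
det = -97.418·11.088 − 100.366·75.982 = -8706.180196
x = (5159.071805·11.088 − 100.366·-3204.148066) / -8706.180196 = -43.508324
y = (-97.418·-3204.148066 − 5159.071805·75.982) / -8706.180196 = 9.172208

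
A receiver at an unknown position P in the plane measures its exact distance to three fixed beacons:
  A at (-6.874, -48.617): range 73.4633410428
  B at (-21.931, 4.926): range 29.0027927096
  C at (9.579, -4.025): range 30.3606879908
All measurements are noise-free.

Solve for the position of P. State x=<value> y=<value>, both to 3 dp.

x=-0.601 y=24.578

eq1: (x + 6.874)² + (y + 48.617)² = 73.4633410428²
eq2: (x + 21.931)² + (y − 4.926)² = 29.0027927096²
eq3: (x − 9.579)² + (y + 4.025)² = 30.3606879908²
eq1−eq2, eq1−eq3 (x²,y² cancel):
  -30.114·x + 107.086·y = 2650.070164
  32.906·x + 89.184·y = 2172.184403
det = -30.114·89.184 − 107.086·32.906 = -6209.458892
x = (2650.070164·89.184 − 107.086·2172.184403) / -6209.458892 = -0.601231
y = (-30.114·2172.184403 − 2650.070164·32.906) / -6209.458892 = 24.578047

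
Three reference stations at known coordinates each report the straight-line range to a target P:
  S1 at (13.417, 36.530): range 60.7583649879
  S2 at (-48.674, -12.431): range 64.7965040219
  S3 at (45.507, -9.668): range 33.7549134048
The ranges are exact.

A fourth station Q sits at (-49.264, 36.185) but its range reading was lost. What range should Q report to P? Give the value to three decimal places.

88.219

eq1: (x − 13.417)² + (y − 36.530)² = 60.7583649879²
eq2: (x + 48.674)² + (y + 12.431)² = 64.7965040219²
eq3: (x − 45.507)² + (y + 9.668)² = 33.7549134048²
eq2−eq1, eq2−eq3 (x²,y² cancel):
  124.182·x + 97.922·y = -502.223231
  188.362·x + 5.526·y = 2699.861990
det = 124.182·5.526 − 97.922·188.362 = -17758.554032
x = (-502.223231·5.526 − 97.922·2699.861990) / -17758.554032 = 15.043520
y = (124.182·2699.861990 − -502.223231·188.362) / -17758.554032 = -24.206590
|P − Q| = √((15.043520 − -49.264)² + (-24.206590 − 36.185)²) = 88.219053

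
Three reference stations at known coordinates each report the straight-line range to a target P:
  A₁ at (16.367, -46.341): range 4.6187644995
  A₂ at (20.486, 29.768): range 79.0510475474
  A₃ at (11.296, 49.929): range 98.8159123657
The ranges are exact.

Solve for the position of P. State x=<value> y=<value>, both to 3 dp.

x=12.508 y=-48.879

eq1: (x − 16.367)² + (y + 46.341)² = 4.6187644995²
eq2: (x − 20.486)² + (y − 29.768)² = 79.0510475474²
eq3: (x − 11.296)² + (y − 49.929)² = 98.8159123657²
eq3−eq2, eq3−eq1 (x²,y² cancel):
  18.380·x − 40.322·y = 2200.821781
  10.142·x − 192.540·y = 9538.113864
det = 18.380·-192.540 − -40.322·10.142 = -3129.939476
x = (2200.821781·-192.540 − -40.322·9538.113864) / -3129.939476 = 12.508356
y = (18.380·9538.113864 − 2200.821781·10.142) / -3129.939476 = -48.879475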